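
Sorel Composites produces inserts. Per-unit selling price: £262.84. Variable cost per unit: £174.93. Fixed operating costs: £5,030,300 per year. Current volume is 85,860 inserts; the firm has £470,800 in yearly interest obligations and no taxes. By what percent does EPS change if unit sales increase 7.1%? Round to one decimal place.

+26.2%

Total contribution margin = 85,860 × £87.91 = £7,547,952.60.
Subtracting fixed costs: EBIT = £7,547,952.60 − £5,030,300 = £2,517,652.60.
Interest = £470,800.00, so EBIT − I = £2,046,852.60.
Degree of combined leverage = contribution ÷ (EBIT − I) = £7,547,952.60 ÷ £2,046,852.60 = 3.6876.
%ΔEPS = DCL × %ΔSales = 3.6876 × +7.1% = +26.2%.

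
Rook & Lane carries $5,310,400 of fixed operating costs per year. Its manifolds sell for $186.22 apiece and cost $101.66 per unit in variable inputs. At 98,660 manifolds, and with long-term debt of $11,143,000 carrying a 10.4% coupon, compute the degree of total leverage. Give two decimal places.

Total contribution margin = 98,660 × $84.56 = $8,342,689.60.
Operating income = contribution − fixed costs = $8,342,689.60 − $5,310,400 = $3,032,289.60. Interest = $1,158,872.00.
DOL = $8,342,689.60 ÷ $3,032,289.60 = 2.7513; DFL = $3,032,289.60 ÷ $1,873,417.60 = 1.6186.
DCL = DOL × DFL = 2.7513 × 1.6186 = 4.4533.

4.45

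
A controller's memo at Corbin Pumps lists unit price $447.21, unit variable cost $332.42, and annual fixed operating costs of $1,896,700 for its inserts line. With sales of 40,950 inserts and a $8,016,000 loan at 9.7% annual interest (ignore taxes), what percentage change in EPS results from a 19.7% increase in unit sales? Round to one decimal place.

+45.7%

At 40,950 units, contribution = 40,950 × $114.79 = $4,700,650.50.
Subtracting fixed costs: EBIT = $4,700,650.50 − $1,896,700 = $2,803,950.50.
Interest = $777,552.00, so EBIT − I = $2,026,398.50.
Degree of combined leverage = contribution ÷ (EBIT − I) = $4,700,650.50 ÷ $2,026,398.50 = 2.3197.
EPS therefore changes by 2.3197 × (+19.7%) = +45.7%.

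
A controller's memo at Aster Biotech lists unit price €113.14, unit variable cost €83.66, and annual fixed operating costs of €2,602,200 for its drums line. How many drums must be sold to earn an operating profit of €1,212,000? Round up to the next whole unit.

129,383 drums

Unit CM = price − variable cost = €113.14 − €83.66 = €29.48.
Need Q such that Q × €29.48 − €2,602,200 = €1,212,000, i.e. Q = €3,814,200 / €29.48 = 129,382.63 → 129,383.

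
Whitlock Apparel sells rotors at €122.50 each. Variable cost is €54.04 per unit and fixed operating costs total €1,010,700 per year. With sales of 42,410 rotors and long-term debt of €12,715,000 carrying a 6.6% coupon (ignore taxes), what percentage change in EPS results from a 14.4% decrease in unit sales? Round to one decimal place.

-39.7%

At 42,410 units, contribution = 42,410 × €68.46 = €2,903,388.60.
Subtracting fixed costs: EBIT = €2,903,388.60 − €1,010,700 = €1,892,688.60.
After interest of €839,190.00, pre-tax earnings = €1,053,498.60.
DCL = total CM / (EBIT − I) = €2,903,388.60 / €1,053,498.60 = 2.7559.
%ΔEPS = DCL × %ΔSales = 2.7559 × -14.4% = -39.7%.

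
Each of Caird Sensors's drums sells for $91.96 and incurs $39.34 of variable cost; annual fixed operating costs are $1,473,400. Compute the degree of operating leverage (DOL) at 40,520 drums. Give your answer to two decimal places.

3.24

At 40,520 units, contribution = 40,520 × $52.62 = $2,132,162.40.
EBIT = $2,132,162.40 − $1,473,400 = $658,762.40.
DOL = contribution ÷ EBIT = $2,132,162.40 ÷ $658,762.40 = 3.2366.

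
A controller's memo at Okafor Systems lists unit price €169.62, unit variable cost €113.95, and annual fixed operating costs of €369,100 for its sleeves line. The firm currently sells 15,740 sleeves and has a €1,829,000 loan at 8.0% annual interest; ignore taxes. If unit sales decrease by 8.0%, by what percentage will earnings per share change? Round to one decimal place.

-19.4%

Contribution at this volume is 15,740 × €55.67 = €876,245.80.
Subtracting fixed costs: EBIT = €876,245.80 − €369,100 = €507,145.80.
After interest of €146,320.00, pre-tax earnings = €360,825.80.
Degree of combined leverage = contribution ÷ (EBIT − I) = €876,245.80 ÷ €360,825.80 = 2.4284.
EPS therefore changes by 2.4284 × (-8.0%) = -19.4%.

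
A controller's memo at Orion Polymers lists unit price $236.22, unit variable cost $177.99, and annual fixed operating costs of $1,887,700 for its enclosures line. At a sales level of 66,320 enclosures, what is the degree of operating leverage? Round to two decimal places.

Contribution at this volume is 66,320 × $58.23 = $3,861,813.60.
Subtracting fixed costs: EBIT = $3,861,813.60 − $1,887,700 = $1,974,113.60.
So DOL = total CM / EBIT = $3,861,813.60 / $1,974,113.60 = 1.9562.

1.96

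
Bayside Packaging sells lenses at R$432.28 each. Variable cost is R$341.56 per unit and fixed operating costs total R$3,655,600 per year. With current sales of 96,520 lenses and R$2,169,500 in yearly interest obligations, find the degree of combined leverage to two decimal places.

2.99

Total contribution margin = 96,520 × R$90.72 = R$8,756,294.40.
Subtracting fixed costs: EBIT = R$8,756,294.40 − R$3,655,600 = R$5,100,694.40. Interest = R$2,169,500.00, so EBIT − I = R$2,931,194.40.
DCL = contribution ÷ (EBIT − I) = R$8,756,294.40 ÷ R$2,931,194.40 = 2.9873.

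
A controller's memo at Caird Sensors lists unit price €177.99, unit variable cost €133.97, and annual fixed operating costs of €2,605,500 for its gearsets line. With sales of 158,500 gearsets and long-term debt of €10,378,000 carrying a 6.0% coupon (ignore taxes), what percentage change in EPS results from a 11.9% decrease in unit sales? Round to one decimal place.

-22.1%

Contribution at this volume is 158,500 × €44.02 = €6,977,170.00.
EBIT = €6,977,170.00 − €2,605,500 = €4,371,670.00.
Interest = €622,680.00, so EBIT − I = €3,748,990.00.
Degree of combined leverage = contribution ÷ (EBIT − I) = €6,977,170.00 ÷ €3,748,990.00 = 1.8611.
EPS therefore changes by 1.8611 × (-11.9%) = -22.1%.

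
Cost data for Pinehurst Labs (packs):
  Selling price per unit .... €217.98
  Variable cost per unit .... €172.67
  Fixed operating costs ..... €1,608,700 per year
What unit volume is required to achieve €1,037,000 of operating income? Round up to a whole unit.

58,392 packs

Each unit contributes €217.98 − €172.67 = €45.31.
Required volume = (fixed costs + target profit) ÷ CM = (€1,608,700 + €1,037,000) ÷ €45.31 = 58,391.08, so 58,392 packs.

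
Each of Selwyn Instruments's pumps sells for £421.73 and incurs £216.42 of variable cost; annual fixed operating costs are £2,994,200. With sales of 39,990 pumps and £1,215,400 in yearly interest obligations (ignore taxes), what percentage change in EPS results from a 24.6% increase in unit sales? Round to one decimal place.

Contribution at this volume is 39,990 × £205.31 = £8,210,346.90.
Subtracting fixed costs: EBIT = £8,210,346.90 − £2,994,200 = £5,216,146.90.
After interest of £1,215,400.00, pre-tax earnings = £4,000,746.90.
DCL = total CM / (EBIT − I) = £8,210,346.90 / £4,000,746.90 = 2.0522.
%ΔEPS = DCL × %ΔSales = 2.0522 × +24.6% = +50.5%.

+50.5%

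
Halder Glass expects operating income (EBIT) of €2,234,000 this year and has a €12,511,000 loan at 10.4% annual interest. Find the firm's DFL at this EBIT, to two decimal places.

2.39

Interest = €1,301,144.00.
DFL = EBIT ÷ (EBIT − I) = €2,234,000 ÷ (€2,234,000 − €1,301,144.00) = €2,234,000 ÷ €932,856.00 = 2.3948.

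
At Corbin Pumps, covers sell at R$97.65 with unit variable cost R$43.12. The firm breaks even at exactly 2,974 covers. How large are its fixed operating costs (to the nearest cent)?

Contribution margin per unit = R$97.65 − R$43.12 = R$54.53.
Fixed costs = break-even units × CM = 2,974 × R$54.53 = R$162,172.22.

R$162,172.22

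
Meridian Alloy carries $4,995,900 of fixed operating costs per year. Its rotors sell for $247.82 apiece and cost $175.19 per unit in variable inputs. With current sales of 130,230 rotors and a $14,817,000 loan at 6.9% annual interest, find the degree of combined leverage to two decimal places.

Contribution at this volume is 130,230 × $72.63 = $9,458,604.90.
Subtracting fixed costs: EBIT = $9,458,604.90 − $4,995,900 = $4,462,704.90. Interest = $1,022,373.00, so EBIT − I = $3,440,331.90.
Degree of total leverage = total CM / (EBIT − interest) = $9,458,604.90 / $3,440,331.90 = 2.7493.

2.75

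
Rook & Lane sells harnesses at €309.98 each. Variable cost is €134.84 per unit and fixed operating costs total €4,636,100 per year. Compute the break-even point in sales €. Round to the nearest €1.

€8,205,426

CM per unit = €309.98 − €134.84 = €175.14; CM ratio = €175.14 / €309.98 = 0.5650.
Break-even revenue = fixed costs × price ÷ CM = €4,636,100 × €309.98 ÷ €175.14 = €8,205,426.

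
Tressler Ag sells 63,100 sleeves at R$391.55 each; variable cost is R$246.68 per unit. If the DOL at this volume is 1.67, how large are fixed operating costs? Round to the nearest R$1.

R$3,667,466

At 63,100 units, contribution = 63,100 × R$144.87 = R$9,141,297.00.
Since DOL = CM ÷ EBIT, EBIT = R$9,141,297.00 ÷ 1.67 = R$5,473,830.54.
Fixed costs = CM − EBIT = R$9,141,297.00 − R$5,473,830.54 = R$3,667,466.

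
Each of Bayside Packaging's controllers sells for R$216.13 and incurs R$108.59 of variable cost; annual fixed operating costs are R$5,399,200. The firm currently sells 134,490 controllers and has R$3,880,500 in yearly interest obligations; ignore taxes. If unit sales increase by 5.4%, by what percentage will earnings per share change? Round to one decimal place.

Contribution at this volume is 134,490 × R$107.54 = R$14,463,054.60.
Operating income = contribution − fixed costs = R$14,463,054.60 − R$5,399,200 = R$9,063,854.60.
After interest of R$3,880,500.00, pre-tax earnings = R$5,183,354.60.
Degree of combined leverage = contribution ÷ (EBIT − I) = R$14,463,054.60 ÷ R$5,183,354.60 = 2.7903.
%ΔEPS = DCL × %ΔSales = 2.7903 × +5.4% = +15.1%.

+15.1%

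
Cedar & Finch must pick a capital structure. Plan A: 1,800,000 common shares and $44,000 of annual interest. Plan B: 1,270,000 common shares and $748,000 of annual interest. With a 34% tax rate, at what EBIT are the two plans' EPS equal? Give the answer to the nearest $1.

$2,434,943

At indifference, (EBIT − 44,000)(1 − t)/1,800,000 = (EBIT − 748,000)(1 − t)/1,270,000.
Cancelling (1 − t) and cross-multiplying: 1,270,000·(EBIT − 44,000) = 1,800,000·(EBIT − 748,000).
EBIT × (1,800,000 − 1,270,000) = 748,000 × 1,800,000 − 44,000 × 1,270,000 = 1,290,520,000,000, so EBIT = 1,290,520,000,000 ÷ 530,000 = 2,434,943.40.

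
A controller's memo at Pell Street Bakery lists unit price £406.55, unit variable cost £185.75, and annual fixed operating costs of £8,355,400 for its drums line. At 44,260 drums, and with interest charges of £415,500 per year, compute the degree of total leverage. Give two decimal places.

9.76

At 44,260 units, contribution = 44,260 × £220.80 = £9,772,608.00.
EBIT = £9,772,608.00 − £8,355,400 = £1,417,208.00. Interest = £415,500.00.
DOL = £9,772,608.00 ÷ £1,417,208.00 = 6.8957; DFL = £1,417,208.00 ÷ £1,001,708.00 = 1.4148.
Combined leverage = 6.8957 × 1.4148 = 9.7560.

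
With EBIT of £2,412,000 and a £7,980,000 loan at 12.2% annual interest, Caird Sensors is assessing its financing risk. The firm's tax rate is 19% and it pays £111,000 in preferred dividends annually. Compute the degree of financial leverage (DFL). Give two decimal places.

Interest = £973,560.00.
Preferred dividends grossed up pre-tax: £111,000 / (1 − 0.19) = £137,037.04.
DFL = EBIT ÷ [EBIT − I − D_p/(1−t)] = £2,412,000 ÷ [£2,412,000 − £973,560.00 − £137,037.04] = £2,412,000 ÷ £1,301,402.96 = 1.8534.

1.85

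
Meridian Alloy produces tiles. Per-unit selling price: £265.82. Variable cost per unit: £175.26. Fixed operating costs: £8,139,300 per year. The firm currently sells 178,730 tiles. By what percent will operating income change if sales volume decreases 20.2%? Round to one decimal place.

-40.6%

Contribution at this volume is 178,730 × £90.56 = £16,185,788.80.
EBIT = £16,185,788.80 − £8,139,300 = £8,046,488.80.
So DOL = total CM / EBIT = £16,185,788.80 / £8,046,488.80 = 2.0115.
Operating income changes by 2.0115 × -20.2% = -40.6%.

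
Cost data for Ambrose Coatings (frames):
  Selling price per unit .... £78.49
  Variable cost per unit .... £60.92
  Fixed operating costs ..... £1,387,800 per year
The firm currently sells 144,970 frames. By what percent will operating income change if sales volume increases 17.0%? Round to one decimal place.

+37.4%

Total contribution margin = 144,970 × £17.57 = £2,547,122.90.
Subtracting fixed costs: EBIT = £2,547,122.90 − £1,387,800 = £1,159,322.90.
So DOL = total CM / EBIT = £2,547,122.90 / £1,159,322.90 = 2.1971.
%ΔEBIT = DOL × %ΔSales = 2.1971 × +17.0% = +37.4%.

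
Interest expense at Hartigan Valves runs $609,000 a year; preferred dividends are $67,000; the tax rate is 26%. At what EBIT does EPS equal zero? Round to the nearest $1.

Grossing the preferred dividend up to pre-tax terms: $67,000 / (1 − 0.26) = $90,540.54.
EPS = 0 when EBIT covers interest plus the pre-tax preferred burden: $609,000 + $90,540.54 = $699,540.54.

$699,541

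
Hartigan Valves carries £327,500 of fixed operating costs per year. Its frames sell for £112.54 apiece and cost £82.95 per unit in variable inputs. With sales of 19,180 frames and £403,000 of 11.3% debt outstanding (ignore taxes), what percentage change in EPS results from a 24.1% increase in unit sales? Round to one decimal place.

+70.3%

Contribution at this volume is 19,180 × £29.59 = £567,536.20.
EBIT = £567,536.20 − £327,500 = £240,036.20.
After interest of £45,539.00, pre-tax earnings = £194,497.20.
DCL = total CM / (EBIT − I) = £567,536.20 / £194,497.20 = 2.9180.
EPS therefore changes by 2.9180 × (+24.1%) = +70.3%.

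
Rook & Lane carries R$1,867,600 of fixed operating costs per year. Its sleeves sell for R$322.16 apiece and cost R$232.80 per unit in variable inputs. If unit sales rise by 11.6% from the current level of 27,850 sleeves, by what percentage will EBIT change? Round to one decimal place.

Contribution at this volume is 27,850 × R$89.36 = R$2,488,676.00.
Subtracting fixed costs: EBIT = R$2,488,676.00 − R$1,867,600 = R$621,076.00.
Degree of operating leverage = R$2,488,676.00 / R$621,076.00 = 4.0070.
Operating income changes by 4.0070 × +11.6% = +46.5%.

+46.5%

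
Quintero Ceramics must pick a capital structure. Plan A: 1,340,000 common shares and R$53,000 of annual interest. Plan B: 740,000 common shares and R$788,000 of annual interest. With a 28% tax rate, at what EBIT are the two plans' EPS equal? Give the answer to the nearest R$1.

At indifference, (EBIT − 53,000)(1 − t)/1,340,000 = (EBIT − 788,000)(1 − t)/740,000.
The (1 − t) factor cancels: (EBIT − 53,000) × 740,000 = (EBIT − 788,000) × 1,340,000.
EBIT × (1,340,000 − 740,000) = 788,000 × 1,340,000 − 53,000 × 740,000 = 1,016,700,000,000, so EBIT = 1,016,700,000,000 ÷ 600,000 = 1,694,500.00.

R$1,694,500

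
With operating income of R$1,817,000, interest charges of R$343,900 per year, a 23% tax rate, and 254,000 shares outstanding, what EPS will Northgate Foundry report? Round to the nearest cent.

R$4.47

Pre-tax income = R$1,817,000 − R$343,900.00 = R$1,473,100.00.
Net income = R$1,473,100.00 × (1 − 0.23) = R$1,134,287.00.
EPS = R$1,134,287.00 ÷ 254,000 = R$4.47.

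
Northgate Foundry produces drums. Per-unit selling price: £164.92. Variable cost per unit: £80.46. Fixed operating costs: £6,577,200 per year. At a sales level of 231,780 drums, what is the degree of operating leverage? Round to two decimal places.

1.51

Contribution at this volume is 231,780 × £84.46 = £19,576,138.80.
EBIT = £19,576,138.80 − £6,577,200 = £12,998,938.80.
Degree of operating leverage = £19,576,138.80 / £12,998,938.80 = 1.5060.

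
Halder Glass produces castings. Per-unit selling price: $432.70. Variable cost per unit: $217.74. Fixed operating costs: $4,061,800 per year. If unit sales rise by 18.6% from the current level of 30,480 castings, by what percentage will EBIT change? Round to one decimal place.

Contribution at this volume is 30,480 × $214.96 = $6,551,980.80.
Operating income = contribution − fixed costs = $6,551,980.80 − $4,061,800 = $2,490,180.80.
DOL = contribution ÷ EBIT = $6,551,980.80 ÷ $2,490,180.80 = 2.6311.
%ΔEBIT = DOL × %ΔSales = 2.6311 × +18.6% = +48.9%.

+48.9%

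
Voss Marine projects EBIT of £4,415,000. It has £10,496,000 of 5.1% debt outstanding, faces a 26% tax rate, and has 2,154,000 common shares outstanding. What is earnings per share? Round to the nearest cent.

Pre-tax income = £4,415,000 − £535,296.00 = £3,879,704.00.
After tax at 26%: net income = £3,879,704.00 × 0.74 = £2,870,980.96.
EPS = £2,870,980.96 ÷ 2,154,000 = £1.33.

£1.33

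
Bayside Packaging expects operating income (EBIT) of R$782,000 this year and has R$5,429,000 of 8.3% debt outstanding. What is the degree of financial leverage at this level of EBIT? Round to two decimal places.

Annual interest charges come to R$450,607.00.
Degree of financial leverage = EBIT / (EBIT − interest) = R$782,000 / R$331,393.00 = 2.3597.

2.36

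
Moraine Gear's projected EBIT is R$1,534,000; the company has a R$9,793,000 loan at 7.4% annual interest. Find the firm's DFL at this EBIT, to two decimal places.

Interest = R$724,682.00.
DFL = EBIT ÷ (EBIT − I) = R$1,534,000 ÷ (R$1,534,000 − R$724,682.00) = R$1,534,000 ÷ R$809,318.00 = 1.8954.

1.90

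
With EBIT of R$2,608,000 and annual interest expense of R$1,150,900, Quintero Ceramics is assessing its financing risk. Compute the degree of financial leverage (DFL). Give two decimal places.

Interest = R$1,150,900.00.
DFL = EBIT ÷ (EBIT − I) = R$2,608,000 ÷ (R$2,608,000 − R$1,150,900.00) = R$2,608,000 ÷ R$1,457,100.00 = 1.7899.

1.79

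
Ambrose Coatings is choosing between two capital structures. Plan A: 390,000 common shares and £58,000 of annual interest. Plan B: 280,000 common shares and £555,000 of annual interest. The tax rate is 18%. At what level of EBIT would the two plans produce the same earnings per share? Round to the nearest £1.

£1,820,091

Set EPS_A = EPS_B: (EBIT − £58,000)(1 − 0.18) ÷ 390,000 = (EBIT − £555,000)(1 − 0.18) ÷ 280,000.
Cancelling (1 − t) and cross-multiplying: 280,000·(EBIT − 58,000) = 390,000·(EBIT − 555,000).
EBIT × (390,000 − 280,000) = 555,000 × 390,000 − 58,000 × 280,000 = 200,210,000,000, so EBIT = 200,210,000,000 ÷ 110,000 = 1,820,090.91.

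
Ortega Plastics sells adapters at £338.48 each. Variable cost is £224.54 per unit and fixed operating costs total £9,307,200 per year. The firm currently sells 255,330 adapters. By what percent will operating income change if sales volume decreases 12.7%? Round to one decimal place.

-18.7%

At 255,330 units, contribution = 255,330 × £113.94 = £29,092,300.20.
Subtracting fixed costs: EBIT = £29,092,300.20 − £9,307,200 = £19,785,100.20.
Degree of operating leverage = £29,092,300.20 / £19,785,100.20 = 1.4704.
So EBIT moves 1.4704 × (-12.7%) = -18.7%.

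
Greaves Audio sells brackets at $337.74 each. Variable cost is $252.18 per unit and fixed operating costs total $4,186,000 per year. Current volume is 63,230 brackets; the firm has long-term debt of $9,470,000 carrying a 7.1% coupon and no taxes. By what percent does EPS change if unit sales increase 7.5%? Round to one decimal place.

At 63,230 units, contribution = 63,230 × $85.56 = $5,409,958.80.
Operating income = contribution − fixed costs = $5,409,958.80 − $4,186,000 = $1,223,958.80.
After interest of $672,370.00, pre-tax earnings = $551,588.80.
Degree of combined leverage = contribution ÷ (EBIT − I) = $5,409,958.80 ÷ $551,588.80 = 9.8080.
%ΔEPS = DCL × %ΔSales = 9.8080 × +7.5% = +73.6%.

+73.6%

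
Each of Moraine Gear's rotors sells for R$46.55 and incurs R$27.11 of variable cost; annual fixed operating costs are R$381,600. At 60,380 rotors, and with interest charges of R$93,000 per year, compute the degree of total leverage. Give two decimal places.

1.68

Total contribution margin = 60,380 × R$19.44 = R$1,173,787.20.
Operating income = contribution − fixed costs = R$1,173,787.20 − R$381,600 = R$792,187.20. Interest = R$93,000.00, so EBIT − I = R$699,187.20.
DCL = contribution ÷ (EBIT − I) = R$1,173,787.20 ÷ R$699,187.20 = 1.6788.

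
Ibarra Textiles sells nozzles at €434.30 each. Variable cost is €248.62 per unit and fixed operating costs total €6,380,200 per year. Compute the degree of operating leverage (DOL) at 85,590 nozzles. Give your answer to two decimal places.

1.67

Contribution at this volume is 85,590 × €185.68 = €15,892,351.20.
EBIT = €15,892,351.20 − €6,380,200 = €9,512,151.20.
DOL = contribution ÷ EBIT = €15,892,351.20 ÷ €9,512,151.20 = 1.6707.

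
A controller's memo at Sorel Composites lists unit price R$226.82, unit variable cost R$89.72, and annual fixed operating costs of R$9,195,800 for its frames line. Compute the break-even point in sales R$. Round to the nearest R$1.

CM per unit = R$226.82 − R$89.72 = R$137.10; CM ratio = R$137.10 / R$226.82 = 0.6044.
Break-even revenue = fixed costs × price ÷ CM = R$9,195,800 × R$226.82 ÷ R$137.10 = R$15,213,650.

R$15,213,650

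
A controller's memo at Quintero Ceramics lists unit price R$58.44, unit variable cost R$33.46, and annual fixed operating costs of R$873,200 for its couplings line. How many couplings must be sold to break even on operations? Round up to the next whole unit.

34,956 couplings

Unit CM = price − variable cost = R$58.44 − R$33.46 = R$24.98.
Break-even volume = fixed costs ÷ CM per unit = R$873,200 ÷ R$24.98 = 34,955.96, so 34,956 couplings.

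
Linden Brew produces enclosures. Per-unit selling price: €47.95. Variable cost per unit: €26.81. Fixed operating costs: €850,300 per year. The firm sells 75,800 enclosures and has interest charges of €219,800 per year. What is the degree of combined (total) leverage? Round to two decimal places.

At 75,800 units, contribution = 75,800 × €21.14 = €1,602,412.00.
Operating income = contribution − fixed costs = €1,602,412.00 − €850,300 = €752,112.00. Interest = €219,800.00, so EBIT − I = €532,312.00.
Degree of total leverage = total CM / (EBIT − interest) = €1,602,412.00 / €532,312.00 = 3.0103.

3.01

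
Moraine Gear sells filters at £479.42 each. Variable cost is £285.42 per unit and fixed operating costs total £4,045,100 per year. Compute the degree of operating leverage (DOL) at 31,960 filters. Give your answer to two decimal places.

2.88

Total contribution margin = 31,960 × £194.00 = £6,200,240.00.
EBIT = £6,200,240.00 − £4,045,100 = £2,155,140.00.
So DOL = total CM / EBIT = £6,200,240.00 / £2,155,140.00 = 2.8770.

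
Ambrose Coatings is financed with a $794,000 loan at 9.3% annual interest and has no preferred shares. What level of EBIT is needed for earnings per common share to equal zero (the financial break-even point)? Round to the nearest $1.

Annual interest = 9.3% × $794,000 = $73,842.00.
Without preferred stock the financial break-even is simply EBIT = interest = $73,842.00.

$73,842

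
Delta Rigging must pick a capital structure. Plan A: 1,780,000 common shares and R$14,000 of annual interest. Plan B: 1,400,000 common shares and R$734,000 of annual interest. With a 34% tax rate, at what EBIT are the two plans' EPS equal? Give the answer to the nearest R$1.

R$3,386,632

Set EPS_A = EPS_B: (EBIT − R$14,000)(1 − 0.34) ÷ 1,780,000 = (EBIT − R$734,000)(1 − 0.34) ÷ 1,400,000.
The (1 − t) factor cancels: (EBIT − 14,000) × 1,400,000 = (EBIT − 734,000) × 1,780,000.
Solving, EBIT = (734,000·1,780,000 − 14,000·1,400,000) / (1,780,000 − 1,400,000) = 1,286,920,000,000 / 380,000 = 3,386,631.58.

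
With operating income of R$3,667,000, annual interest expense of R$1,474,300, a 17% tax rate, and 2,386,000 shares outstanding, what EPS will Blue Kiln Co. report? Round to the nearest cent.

Pre-tax income = R$3,667,000 − R$1,474,300.00 = R$2,192,700.00.
After tax at 17%: net income = R$2,192,700.00 × 0.83 = R$1,819,941.00.
Per share: R$1,819,941.00 / 2,386,000 shares = R$0.76.

R$0.76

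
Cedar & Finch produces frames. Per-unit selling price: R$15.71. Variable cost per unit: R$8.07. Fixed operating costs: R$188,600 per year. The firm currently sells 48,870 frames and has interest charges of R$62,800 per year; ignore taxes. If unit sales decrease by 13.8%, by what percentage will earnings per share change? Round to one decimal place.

Contribution at this volume is 48,870 × R$7.64 = R$373,366.80.
Subtracting fixed costs: EBIT = R$373,366.80 − R$188,600 = R$184,766.80.
After interest of R$62,800.00, pre-tax earnings = R$121,966.80.
Degree of combined leverage = contribution ÷ (EBIT − I) = R$373,366.80 ÷ R$121,966.80 = 3.0612.
EPS therefore changes by 3.0612 × (-13.8%) = -42.2%.

-42.2%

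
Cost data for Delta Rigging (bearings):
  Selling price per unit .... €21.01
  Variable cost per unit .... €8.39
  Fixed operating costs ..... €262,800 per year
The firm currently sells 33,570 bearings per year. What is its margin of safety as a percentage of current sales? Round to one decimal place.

38.0%

Each unit contributes €21.01 − €8.39 = €12.62. Break-even units = €262,800 ÷ €12.62 = 20,824.09; break-even revenue = 20,824.09 × €21.01 = €437,514.10.
Current sales = 33,570 × €21.01 = €705,305.70.
Margin of safety = (€705,305.70 − €437,514.10) ÷ €705,305.70 = 38.0%.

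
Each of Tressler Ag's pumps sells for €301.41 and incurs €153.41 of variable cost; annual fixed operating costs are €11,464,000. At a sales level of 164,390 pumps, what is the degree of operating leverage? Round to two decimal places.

At 164,390 units, contribution = 164,390 × €148.00 = €24,329,720.00.
EBIT = €24,329,720.00 − €11,464,000 = €12,865,720.00.
DOL = contribution ÷ EBIT = €24,329,720.00 ÷ €12,865,720.00 = 1.8911.

1.89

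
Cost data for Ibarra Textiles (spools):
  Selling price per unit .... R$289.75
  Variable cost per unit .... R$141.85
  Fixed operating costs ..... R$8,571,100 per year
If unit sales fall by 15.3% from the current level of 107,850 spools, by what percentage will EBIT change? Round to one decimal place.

-33.1%

At 107,850 units, contribution = 107,850 × R$147.90 = R$15,951,015.00.
EBIT = R$15,951,015.00 − R$8,571,100 = R$7,379,915.00.
So DOL = total CM / EBIT = R$15,951,015.00 / R$7,379,915.00 = 2.1614.
So EBIT moves 2.1614 × (-15.3%) = -33.1%.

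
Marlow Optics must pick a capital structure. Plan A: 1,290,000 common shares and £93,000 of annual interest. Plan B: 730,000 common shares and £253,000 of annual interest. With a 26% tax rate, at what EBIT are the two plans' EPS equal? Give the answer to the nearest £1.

At indifference, (EBIT − 93,000)(1 − t)/1,290,000 = (EBIT − 253,000)(1 − t)/730,000.
The (1 − t) factor cancels: (EBIT − 93,000) × 730,000 = (EBIT − 253,000) × 1,290,000.
EBIT × (1,290,000 − 730,000) = 253,000 × 1,290,000 − 93,000 × 730,000 = 258,480,000,000, so EBIT = 258,480,000,000 ÷ 560,000 = 461,571.43.

£461,571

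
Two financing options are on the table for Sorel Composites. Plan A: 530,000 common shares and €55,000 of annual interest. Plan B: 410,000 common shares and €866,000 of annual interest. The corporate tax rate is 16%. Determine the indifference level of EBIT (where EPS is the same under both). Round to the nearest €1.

Set EPS_A = EPS_B: (EBIT − €55,000)(1 − 0.16) ÷ 530,000 = (EBIT − €866,000)(1 − 0.16) ÷ 410,000.
Cancelling (1 − t) and cross-multiplying: 410,000·(EBIT − 55,000) = 530,000·(EBIT − 866,000).
EBIT × (530,000 − 410,000) = 866,000 × 530,000 − 55,000 × 410,000 = 436,430,000,000, so EBIT = 436,430,000,000 ÷ 120,000 = 3,636,916.67.

€3,636,917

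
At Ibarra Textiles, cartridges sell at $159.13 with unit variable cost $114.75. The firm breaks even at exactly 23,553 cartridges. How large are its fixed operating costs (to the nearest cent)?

$1,045,282.14

Unit CM = price − variable cost = $159.13 − $114.75 = $44.38.
Since BE = FC / CM, FC = 23,553 × $44.38 = $1,045,282.14.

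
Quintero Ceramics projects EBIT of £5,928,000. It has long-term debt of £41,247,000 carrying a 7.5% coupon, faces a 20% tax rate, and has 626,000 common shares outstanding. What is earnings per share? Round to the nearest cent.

Interest = £3,093,525.00, so EBT = £5,928,000 − £3,093,525.00 = £2,834,475.00.
After tax at 20%: net income = £2,834,475.00 × 0.80 = £2,267,580.00.
Per share: £2,267,580.00 / 626,000 shares = £3.62.

£3.62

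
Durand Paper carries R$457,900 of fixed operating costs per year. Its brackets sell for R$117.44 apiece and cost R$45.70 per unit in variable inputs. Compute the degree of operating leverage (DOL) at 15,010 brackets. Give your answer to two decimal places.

Contribution at this volume is 15,010 × R$71.74 = R$1,076,817.40.
Subtracting fixed costs: EBIT = R$1,076,817.40 − R$457,900 = R$618,917.40.
So DOL = total CM / EBIT = R$1,076,817.40 / R$618,917.40 = 1.7398.

1.74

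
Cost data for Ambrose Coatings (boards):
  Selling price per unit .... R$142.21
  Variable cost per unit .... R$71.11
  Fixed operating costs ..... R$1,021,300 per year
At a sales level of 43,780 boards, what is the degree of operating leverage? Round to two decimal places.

1.49

Total contribution margin = 43,780 × R$71.10 = R$3,112,758.00.
EBIT = R$3,112,758.00 − R$1,021,300 = R$2,091,458.00.
Degree of operating leverage = R$3,112,758.00 / R$2,091,458.00 = 1.4883.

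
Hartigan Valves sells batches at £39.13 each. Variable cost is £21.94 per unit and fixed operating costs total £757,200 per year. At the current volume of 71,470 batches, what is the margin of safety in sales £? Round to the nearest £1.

Contribution margin per unit = £39.13 − £21.94 = £17.19. Break-even units = £757,200 ÷ £17.19 = 44,048.87; break-even revenue = 44,048.87 × £39.13 = £1,723,632.11.
Actual sales revenue = 71,470 × £39.13 = £2,796,621.10.
Margin of safety = £2,796,621.10 − £1,723,632.11 = £1,072,989.

£1,072,989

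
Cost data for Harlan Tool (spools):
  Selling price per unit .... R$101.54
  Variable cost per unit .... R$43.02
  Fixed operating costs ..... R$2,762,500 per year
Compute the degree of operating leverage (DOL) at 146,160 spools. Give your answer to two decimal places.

1.48

Contribution at this volume is 146,160 × R$58.52 = R$8,553,283.20.
Operating income = contribution − fixed costs = R$8,553,283.20 − R$2,762,500 = R$5,790,783.20.
So DOL = total CM / EBIT = R$8,553,283.20 / R$5,790,783.20 = 1.4771.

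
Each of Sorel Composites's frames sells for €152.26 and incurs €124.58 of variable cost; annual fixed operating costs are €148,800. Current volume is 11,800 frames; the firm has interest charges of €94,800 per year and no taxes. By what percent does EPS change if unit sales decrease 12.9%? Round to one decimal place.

-50.7%

Contribution at this volume is 11,800 × €27.68 = €326,624.00.
EBIT = €326,624.00 − €148,800 = €177,824.00.
After interest of €94,800.00, pre-tax earnings = €83,024.00.
Degree of combined leverage = contribution ÷ (EBIT − I) = €326,624.00 ÷ €83,024.00 = 3.9341.
%ΔEPS = DCL × %ΔSales = 3.9341 × -12.9% = -50.7%.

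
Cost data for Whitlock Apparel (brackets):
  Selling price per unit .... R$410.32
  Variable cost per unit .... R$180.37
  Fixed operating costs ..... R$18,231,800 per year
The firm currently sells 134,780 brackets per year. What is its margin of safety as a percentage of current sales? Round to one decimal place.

Contribution margin per unit = R$410.32 − R$180.37 = R$229.95. Break-even units = R$18,231,800 ÷ R$229.95 = 79,285.93; break-even revenue = 79,285.93 × R$410.32 = R$32,532,603.51.
Actual sales revenue = 134,780 × R$410.32 = R$55,302,929.60.
Margin of safety = (R$55,302,929.60 − R$32,532,603.51) ÷ R$55,302,929.60 = 41.2%.

41.2%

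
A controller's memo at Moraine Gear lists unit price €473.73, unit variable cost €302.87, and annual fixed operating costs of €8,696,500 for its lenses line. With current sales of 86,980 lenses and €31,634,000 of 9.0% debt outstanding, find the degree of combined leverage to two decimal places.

Total contribution margin = 86,980 × €170.86 = €14,861,402.80.
Operating income = contribution − fixed costs = €14,861,402.80 − €8,696,500 = €6,164,902.80. Interest = €2,847,060.00.
DOL = €14,861,402.80 ÷ €6,164,902.80 = 2.4106; DFL = €6,164,902.80 ÷ €3,317,842.80 = 1.8581.
Combined leverage = 2.4106 × 1.8581 = 4.4791.

4.48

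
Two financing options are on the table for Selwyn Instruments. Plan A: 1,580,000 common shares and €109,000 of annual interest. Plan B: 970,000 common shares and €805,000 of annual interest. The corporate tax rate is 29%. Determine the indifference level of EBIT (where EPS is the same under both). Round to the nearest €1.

€1,911,754

At indifference, (EBIT − 109,000)(1 − t)/1,580,000 = (EBIT − 805,000)(1 − t)/970,000.
Cancelling (1 − t) and cross-multiplying: 970,000·(EBIT − 109,000) = 1,580,000·(EBIT − 805,000).
Solving, EBIT = (805,000·1,580,000 − 109,000·970,000) / (1,580,000 − 970,000) = 1,166,170,000,000 / 610,000 = 1,911,754.10.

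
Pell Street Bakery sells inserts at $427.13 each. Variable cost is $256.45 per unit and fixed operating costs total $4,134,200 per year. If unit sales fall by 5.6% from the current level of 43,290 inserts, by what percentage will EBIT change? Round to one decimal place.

-12.7%

At 43,290 units, contribution = 43,290 × $170.68 = $7,388,737.20.
Subtracting fixed costs: EBIT = $7,388,737.20 − $4,134,200 = $3,254,537.20.
DOL = contribution ÷ EBIT = $7,388,737.20 ÷ $3,254,537.20 = 2.2703.
Operating income changes by 2.2703 × -5.6% = -12.7%.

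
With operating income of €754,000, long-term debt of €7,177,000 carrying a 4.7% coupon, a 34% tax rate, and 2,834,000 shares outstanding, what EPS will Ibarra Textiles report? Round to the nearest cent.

€0.10

Interest = €337,319.00, so EBT = €754,000 − €337,319.00 = €416,681.00.
Net income = €416,681.00 × (1 − 0.34) = €275,009.46.
Per share: €275,009.46 / 2,834,000 shares = €0.10.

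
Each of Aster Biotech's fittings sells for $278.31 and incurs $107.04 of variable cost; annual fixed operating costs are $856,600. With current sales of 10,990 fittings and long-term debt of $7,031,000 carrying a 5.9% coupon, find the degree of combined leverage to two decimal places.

Total contribution margin = 10,990 × $171.27 = $1,882,257.30.
Operating income = contribution − fixed costs = $1,882,257.30 − $856,600 = $1,025,657.30. Interest = $414,829.00, so EBIT − I = $610,828.30.
Degree of total leverage = total CM / (EBIT − interest) = $1,882,257.30 / $610,828.30 = 3.0815.

3.08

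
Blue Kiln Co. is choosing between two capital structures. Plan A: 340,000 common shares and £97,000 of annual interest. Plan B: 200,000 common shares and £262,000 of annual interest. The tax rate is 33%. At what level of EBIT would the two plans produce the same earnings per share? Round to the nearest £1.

Set EPS_A = EPS_B: (EBIT − £97,000)(1 − 0.33) ÷ 340,000 = (EBIT − £262,000)(1 − 0.33) ÷ 200,000.
The (1 − t) factor cancels: (EBIT − 97,000) × 200,000 = (EBIT − 262,000) × 340,000.
Solving, EBIT = (262,000·340,000 − 97,000·200,000) / (340,000 − 200,000) = 69,680,000,000 / 140,000 = 497,714.29.

£497,714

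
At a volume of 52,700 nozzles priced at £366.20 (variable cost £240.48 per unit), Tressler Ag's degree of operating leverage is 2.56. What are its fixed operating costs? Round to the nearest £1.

Total contribution margin = 52,700 × £125.72 = £6,625,444.00.
DOL = contribution / EBIT, so EBIT = £6,625,444.00 / 2.56 = £2,588,064.06.
And FC = contribution − EBIT = £6,625,444.00 − £2,588,064.06 = £4,037,380.

£4,037,380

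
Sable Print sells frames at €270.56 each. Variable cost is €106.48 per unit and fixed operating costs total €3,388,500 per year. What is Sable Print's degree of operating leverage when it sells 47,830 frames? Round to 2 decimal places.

Total contribution margin = 47,830 × €164.08 = €7,847,946.40.
Operating income = contribution − fixed costs = €7,847,946.40 − €3,388,500 = €4,459,446.40.
So DOL = total CM / EBIT = €7,847,946.40 / €4,459,446.40 = 1.7598.

1.76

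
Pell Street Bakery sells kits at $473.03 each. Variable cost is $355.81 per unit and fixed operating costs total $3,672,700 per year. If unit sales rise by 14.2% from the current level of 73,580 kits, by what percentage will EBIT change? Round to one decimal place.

Total contribution margin = 73,580 × $117.22 = $8,625,047.60.
EBIT = $8,625,047.60 − $3,672,700 = $4,952,347.60.
Degree of operating leverage = $8,625,047.60 / $4,952,347.60 = 1.7416.
%ΔEBIT = DOL × %ΔSales = 1.7416 × +14.2% = +24.7%.

+24.7%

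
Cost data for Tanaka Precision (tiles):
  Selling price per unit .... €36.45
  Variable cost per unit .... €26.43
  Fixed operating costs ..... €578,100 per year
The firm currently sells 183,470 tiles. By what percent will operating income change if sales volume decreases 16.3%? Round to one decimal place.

Total contribution margin = 183,470 × €10.02 = €1,838,369.40.
Operating income = contribution − fixed costs = €1,838,369.40 − €578,100 = €1,260,269.40.
Degree of operating leverage = €1,838,369.40 / €1,260,269.40 = 1.4587.
So EBIT moves 1.4587 × (-16.3%) = -23.8%.

-23.8%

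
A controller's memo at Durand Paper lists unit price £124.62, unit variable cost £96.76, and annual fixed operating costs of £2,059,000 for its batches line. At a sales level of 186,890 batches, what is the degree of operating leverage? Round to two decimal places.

At 186,890 units, contribution = 186,890 × £27.86 = £5,206,755.40.
EBIT = £5,206,755.40 − £2,059,000 = £3,147,755.40.
So DOL = total CM / EBIT = £5,206,755.40 / £3,147,755.40 = 1.6541.

1.65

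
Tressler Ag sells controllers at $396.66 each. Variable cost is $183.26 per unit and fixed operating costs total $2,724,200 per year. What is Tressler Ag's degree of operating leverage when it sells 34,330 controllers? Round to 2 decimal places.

1.59

Contribution at this volume is 34,330 × $213.40 = $7,326,022.00.
Subtracting fixed costs: EBIT = $7,326,022.00 − $2,724,200 = $4,601,822.00.
Degree of operating leverage = $7,326,022.00 / $4,601,822.00 = 1.5920.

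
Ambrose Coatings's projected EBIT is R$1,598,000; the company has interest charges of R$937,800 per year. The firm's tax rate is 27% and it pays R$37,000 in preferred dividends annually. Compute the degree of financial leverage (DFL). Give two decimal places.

2.62

Annual interest charges come to R$937,800.00.
Preferred dividends grossed up pre-tax: R$37,000 / (1 − 0.27) = R$50,684.93.
DFL = EBIT ÷ [EBIT − I − D_p/(1−t)] = R$1,598,000 ÷ [R$1,598,000 − R$937,800.00 − R$50,684.93] = R$1,598,000 ÷ R$609,515.07 = 2.6218.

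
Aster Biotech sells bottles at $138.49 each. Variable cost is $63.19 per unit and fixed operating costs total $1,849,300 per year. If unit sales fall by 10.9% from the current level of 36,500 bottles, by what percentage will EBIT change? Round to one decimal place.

-33.3%

At 36,500 units, contribution = 36,500 × $75.30 = $2,748,450.00.
EBIT = $2,748,450.00 − $1,849,300 = $899,150.00.
DOL = contribution ÷ EBIT = $2,748,450.00 ÷ $899,150.00 = 3.0567.
So EBIT moves 3.0567 × (-10.9%) = -33.3%.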